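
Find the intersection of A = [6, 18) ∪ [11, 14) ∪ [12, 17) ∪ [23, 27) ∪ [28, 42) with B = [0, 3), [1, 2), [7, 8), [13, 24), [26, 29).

A, merged: [6, 18), [23, 27), [28, 42).
B, merged: [0, 3), [7, 8), [13, 24), [26, 29).
[6, 18) ∩ B → [7, 8), [13, 18).
[23, 27) ∩ B → [23, 24), [26, 27).
[28, 42) ∩ B → [28, 29).

[7, 8) ∪ [13, 18) ∪ [23, 24) ∪ [26, 27) ∪ [28, 29)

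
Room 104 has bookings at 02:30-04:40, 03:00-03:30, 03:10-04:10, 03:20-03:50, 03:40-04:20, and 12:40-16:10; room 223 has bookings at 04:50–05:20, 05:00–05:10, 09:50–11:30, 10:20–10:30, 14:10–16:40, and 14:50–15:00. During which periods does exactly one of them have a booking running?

First set merges to 02:30–04:40, 12:40–16:10.
Second set merges to 04:50–05:20, 09:50–11:30, 14:10–16:40.
A but not B: 02:30–04:40, 12:40–14:10.
B but not A: 04:50–05:20, 09:50–11:30, 16:10–16:40.
Combining gives A △ B.

02:30–04:40, 04:50–05:20, 09:50–11:30, 12:40–14:10, 16:10–16:40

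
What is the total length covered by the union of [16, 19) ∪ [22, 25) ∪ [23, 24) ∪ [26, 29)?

9

Merged: [16, 19), [22, 25), [26, 29).
Lengths: 3 + 3 + 3 = 9.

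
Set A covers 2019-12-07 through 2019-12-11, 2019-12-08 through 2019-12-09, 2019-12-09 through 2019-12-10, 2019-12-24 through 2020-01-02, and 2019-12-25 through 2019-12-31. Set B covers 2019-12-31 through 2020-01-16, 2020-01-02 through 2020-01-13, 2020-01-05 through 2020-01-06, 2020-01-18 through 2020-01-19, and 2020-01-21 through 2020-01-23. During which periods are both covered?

2019-12-31 through 2020-01-02

Merge the first list: 2019-12-07 through 2019-12-11, 2019-12-24 through 2020-01-02.
Merge the second list: 2019-12-31 through 2020-01-16, 2020-01-18 through 2020-01-19, 2020-01-21 through 2020-01-23.
2019-12-07 through 2019-12-11 falls entirely outside B.
2019-12-24 through 2020-01-02 overlaps B on 2019-12-31 through 2020-01-02.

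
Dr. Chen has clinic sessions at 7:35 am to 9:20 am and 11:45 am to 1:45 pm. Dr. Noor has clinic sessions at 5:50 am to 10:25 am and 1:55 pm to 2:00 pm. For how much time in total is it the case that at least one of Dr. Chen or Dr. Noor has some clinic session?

6 h 40 min

A ∪ B = 5:50 am–10:25 am, 11:45 am–1:45 pm, 1:55 pm–2:00 pm.
Total: 4 h 35 min + 2 h + 5 min = 6 h 40 min.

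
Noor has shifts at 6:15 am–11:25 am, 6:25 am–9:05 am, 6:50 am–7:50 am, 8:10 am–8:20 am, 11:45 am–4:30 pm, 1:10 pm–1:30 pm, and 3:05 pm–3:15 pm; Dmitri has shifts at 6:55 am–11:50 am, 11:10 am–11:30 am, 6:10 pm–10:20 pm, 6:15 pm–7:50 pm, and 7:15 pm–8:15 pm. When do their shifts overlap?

A, merged: 6:15 am–11:25 am, 11:45 am–4:30 pm.
B, merged: 6:55 am–11:50 am, 6:10 pm–10:20 pm.
6:15 am–11:25 am meets the second set on 6:55 am–11:25 am.
11:45 am–4:30 pm meets the second set on 11:45 am–11:50 am.

6:55 am–11:25 am, 11:45 am–11:50 am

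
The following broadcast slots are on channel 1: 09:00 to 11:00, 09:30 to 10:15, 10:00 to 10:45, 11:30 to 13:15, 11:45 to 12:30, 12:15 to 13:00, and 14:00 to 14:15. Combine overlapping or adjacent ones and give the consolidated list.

09:00–11:00, 11:30–13:15, 14:00–14:15

09:30–10:15 overlaps/touches 09:00–11:00 → extend to 09:00–11:00.
10:00–10:45 overlaps/touches 09:00–11:00 → extend to 09:00–11:00.
11:30–13:15 is disjoint → start new block.
11:45–12:30 overlaps/touches 11:30–13:15 → extend to 11:30–13:15.
12:15–13:00 overlaps/touches 11:30–13:15 → extend to 11:30–13:15.
14:00–14:15 is disjoint → start new block.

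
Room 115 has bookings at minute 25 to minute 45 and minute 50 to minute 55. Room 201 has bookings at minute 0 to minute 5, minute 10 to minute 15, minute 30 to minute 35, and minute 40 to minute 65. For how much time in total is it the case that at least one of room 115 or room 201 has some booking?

50 minutes

A ∪ B = minute 0 to minute 5, minute 10 to minute 15, minute 25 to minute 65.
Total: 5 minutes + 5 minutes + 40 minutes = 50 minutes.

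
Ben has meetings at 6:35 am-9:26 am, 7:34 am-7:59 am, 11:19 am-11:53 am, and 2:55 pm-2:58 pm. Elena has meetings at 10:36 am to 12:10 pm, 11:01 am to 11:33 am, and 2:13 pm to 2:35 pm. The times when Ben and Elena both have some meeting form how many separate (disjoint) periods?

First set merges to 6:35 am-9:26 am, 11:19 am-11:53 am, 2:55 pm-2:58 pm.
Second set merges to 10:36 am-12:10 pm, 2:13 pm-2:35 pm.
A ∩ B = 11:19 am-11:53 am.
That is 1 disjoint piece.

1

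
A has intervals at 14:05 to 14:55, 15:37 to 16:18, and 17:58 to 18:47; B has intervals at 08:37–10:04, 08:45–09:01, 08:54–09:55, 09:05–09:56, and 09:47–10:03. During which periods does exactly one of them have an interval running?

08:37–10:04, 14:05–14:55, 15:37–16:18, 17:58–18:47

B, merged: 08:37–10:04.
A \ B = 14:05–14:55, 15:37–16:18, 17:58–18:47.
B \ A = 08:37–10:04.
Union of the two gives the symmetric difference.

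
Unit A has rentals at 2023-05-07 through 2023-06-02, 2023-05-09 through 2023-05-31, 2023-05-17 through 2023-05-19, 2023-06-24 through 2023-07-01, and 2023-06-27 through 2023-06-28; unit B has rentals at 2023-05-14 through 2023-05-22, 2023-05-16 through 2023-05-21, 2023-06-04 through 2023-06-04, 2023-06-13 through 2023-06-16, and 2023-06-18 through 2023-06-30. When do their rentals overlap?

Merge the first list: 2023-05-07 through 2023-06-02, 2023-06-24 through 2023-07-01.
Merge the second list: 2023-05-14 through 2023-05-22, 2023-06-04 through 2023-06-04, 2023-06-13 through 2023-06-16, 2023-06-18 through 2023-06-30.
2023-05-07 through 2023-06-02 overlaps B on 2023-05-14 through 2023-05-22.
2023-06-24 through 2023-07-01 overlaps B on 2023-06-24 through 2023-06-30.

2023-05-14 through 2023-05-22, 2023-06-24 through 2023-06-30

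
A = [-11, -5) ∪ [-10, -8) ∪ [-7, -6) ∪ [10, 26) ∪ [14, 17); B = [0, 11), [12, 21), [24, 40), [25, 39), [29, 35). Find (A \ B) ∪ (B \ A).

Merge the first list: [-11, -5), [10, 26).
Merge the second list: [0, 11), [12, 21), [24, 40).
Only in the first: [-11, -5), [11, 12), [21, 24).
Only in the second: [0, 10), [26, 40).
Together these are the periods covered by exactly one.

[-11, -5) ∪ [0, 10) ∪ [11, 12) ∪ [21, 24) ∪ [26, 40)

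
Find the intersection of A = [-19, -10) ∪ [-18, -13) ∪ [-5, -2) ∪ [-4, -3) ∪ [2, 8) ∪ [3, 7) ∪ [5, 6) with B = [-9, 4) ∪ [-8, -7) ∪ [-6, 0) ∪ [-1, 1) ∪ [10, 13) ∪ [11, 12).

A, merged: [-19, -10), [-5, -2), [2, 8).
B, merged: [-9, 4), [10, 13).
[-19, -10) meets no B interval.
[-5, -2) ∩ B → [-5, -2).
[2, 8) ∩ B → [2, 4).

[-5, -2) ∪ [2, 4)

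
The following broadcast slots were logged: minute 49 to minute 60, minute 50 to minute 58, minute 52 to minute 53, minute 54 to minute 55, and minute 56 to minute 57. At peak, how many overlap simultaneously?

3

Walk the sorted start/end points keeping a running depth.
The depth first hits 3 at minute 52.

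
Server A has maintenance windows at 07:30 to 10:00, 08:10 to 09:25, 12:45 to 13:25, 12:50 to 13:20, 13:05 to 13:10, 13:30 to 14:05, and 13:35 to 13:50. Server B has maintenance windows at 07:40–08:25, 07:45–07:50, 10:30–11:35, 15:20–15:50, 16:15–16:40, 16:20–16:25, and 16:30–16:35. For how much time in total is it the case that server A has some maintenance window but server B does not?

A, merged: 07:30–10:00, 12:45–13:25, 13:30–14:05.
B, merged: 07:40–08:25, 10:30–11:35, 15:20–15:50, 16:15–16:40.
A \ B = 07:30–07:40, 08:25–10:00, 12:45–13:25, 13:30–14:05.
Total: 10 min + 1 h 35 min + 40 min + 35 min = 3 h.

3 h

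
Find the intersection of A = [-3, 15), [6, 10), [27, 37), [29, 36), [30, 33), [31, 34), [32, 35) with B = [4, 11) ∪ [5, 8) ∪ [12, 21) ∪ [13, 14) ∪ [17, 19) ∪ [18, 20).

A, merged: [-3, 15), [27, 37).
B, merged: [4, 11), [12, 21).
[-3, 15) meets the second set on [4, 11), [12, 15).
[27, 37): no overlap with the second set.

[4, 11) ∪ [12, 15)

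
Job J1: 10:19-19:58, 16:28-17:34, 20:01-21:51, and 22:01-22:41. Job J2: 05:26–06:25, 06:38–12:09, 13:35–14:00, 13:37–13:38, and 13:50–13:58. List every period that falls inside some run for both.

Merge the first list: 10:19–19:58, 20:01–21:51, 22:01–22:41.
Merge the second list: 05:26–06:25, 06:38–12:09, 13:35–14:00.
10:19–19:58 meets the second set on 10:19–12:09, 13:35–14:00.
20:01–21:51: no overlap with the second set.
22:01–22:41: no overlap with the second set.

10:19–12:09, 13:35–14:00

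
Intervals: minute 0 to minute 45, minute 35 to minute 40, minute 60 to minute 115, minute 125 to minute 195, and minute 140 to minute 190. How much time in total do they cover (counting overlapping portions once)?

Merged: minute 0 to minute 45, minute 60 to minute 115, minute 125 to minute 195.
Lengths: 45 minutes + 55 minutes + 70 minutes = 170 minutes.

170 minutes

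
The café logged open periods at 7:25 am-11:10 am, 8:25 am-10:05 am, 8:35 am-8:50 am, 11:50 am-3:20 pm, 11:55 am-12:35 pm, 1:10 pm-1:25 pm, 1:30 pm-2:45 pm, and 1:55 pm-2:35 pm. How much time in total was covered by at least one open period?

7 h 15 min

Merged: 7:25 am–11:10 am, 11:50 am–3:20 pm.
Lengths: 3 h 45 min + 3 h 30 min = 7 h 15 min.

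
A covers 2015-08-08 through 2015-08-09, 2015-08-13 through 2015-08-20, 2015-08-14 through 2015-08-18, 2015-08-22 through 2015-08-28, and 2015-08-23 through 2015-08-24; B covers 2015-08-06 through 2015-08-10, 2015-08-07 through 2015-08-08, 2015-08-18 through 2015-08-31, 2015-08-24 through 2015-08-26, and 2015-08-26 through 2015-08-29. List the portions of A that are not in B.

Merge the first list: 2015-08-08 through 2015-08-09, 2015-08-13 through 2015-08-20, 2015-08-22 through 2015-08-28.
Merge the second list: 2015-08-06 through 2015-08-10, 2015-08-18 through 2015-08-31.
2015-08-08 through 2015-08-09: entirely removed.
2015-08-13 through 2015-08-20 \ B = 2015-08-13 through 2015-08-17.
2015-08-22 through 2015-08-28: entirely removed.

2015-08-13 through 2015-08-17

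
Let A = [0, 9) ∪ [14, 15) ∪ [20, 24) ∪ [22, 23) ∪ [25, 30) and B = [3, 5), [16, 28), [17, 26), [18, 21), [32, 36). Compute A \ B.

Merge the first list: [0, 9), [14, 15), [20, 24), [25, 30).
Merge the second list: [3, 5), [16, 28), [32, 36).
[0, 9) \ B = [0, 3), [5, 9).
[14, 15): nothing removed.
[20, 24): entirely removed.
[25, 30) \ B = [28, 30).

[0, 3) ∪ [5, 9) ∪ [14, 15) ∪ [28, 30)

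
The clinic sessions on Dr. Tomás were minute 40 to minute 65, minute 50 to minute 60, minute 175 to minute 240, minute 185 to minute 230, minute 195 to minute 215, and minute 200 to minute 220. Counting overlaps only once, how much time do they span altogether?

90 minutes

Merged: minute 40 to minute 65, minute 175 to minute 240.
Lengths: 25 minutes + 65 minutes = 90 minutes.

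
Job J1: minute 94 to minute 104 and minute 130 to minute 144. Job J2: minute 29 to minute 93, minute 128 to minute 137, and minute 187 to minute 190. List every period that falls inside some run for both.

minute 130 to minute 137

minute 94 to minute 104 falls entirely outside B.
minute 130 to minute 144 overlaps B on minute 130 to minute 137.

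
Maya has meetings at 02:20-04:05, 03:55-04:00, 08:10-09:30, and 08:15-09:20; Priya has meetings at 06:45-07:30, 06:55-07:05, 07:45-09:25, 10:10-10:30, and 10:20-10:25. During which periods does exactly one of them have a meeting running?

Merge the first list: 02:20-04:05, 08:10-09:30.
Merge the second list: 06:45-07:30, 07:45-09:25, 10:10-10:30.
A but not B: 02:20-04:05, 09:25-09:30.
B but not A: 06:45-07:30, 07:45-08:10, 10:10-10:30.
Combining gives A △ B.

02:20-04:05, 06:45-07:30, 07:45-08:10, 09:25-09:30, 10:10-10:30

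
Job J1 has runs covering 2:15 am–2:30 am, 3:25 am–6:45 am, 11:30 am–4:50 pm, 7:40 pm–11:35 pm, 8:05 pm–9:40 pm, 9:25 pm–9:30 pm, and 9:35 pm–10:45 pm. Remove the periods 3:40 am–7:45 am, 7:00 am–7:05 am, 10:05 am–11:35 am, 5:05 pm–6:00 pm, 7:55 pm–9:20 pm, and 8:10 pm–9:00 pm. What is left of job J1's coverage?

2:15 am–2:30 am, 3:25 am–3:40 am, 11:35 am–4:50 pm, 7:40 pm–7:55 pm, 9:20 pm–11:35 pm

Merge the first list: 2:15 am–2:30 am, 3:25 am–6:45 am, 11:30 am–4:50 pm, 7:40 pm–11:35 pm.
Merge the second list: 3:40 am–7:45 am, 10:05 am–11:35 am, 5:05 pm–6:00 pm, 7:55 pm–9:20 pm.
2:15 am–2:30 am is untouched.
3:25 am–6:45 am with B removed leaves 3:25 am–3:40 am.
11:30 am–4:50 pm with B removed leaves 11:35 am–4:50 pm.
7:40 pm–11:35 pm with B removed leaves 7:40 pm–7:55 pm, 9:20 pm–11:35 pm.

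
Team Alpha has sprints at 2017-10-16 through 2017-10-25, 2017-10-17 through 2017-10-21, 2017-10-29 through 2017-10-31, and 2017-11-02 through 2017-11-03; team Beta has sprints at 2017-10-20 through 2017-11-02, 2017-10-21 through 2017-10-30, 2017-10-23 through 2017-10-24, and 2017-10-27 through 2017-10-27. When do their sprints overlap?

A, merged: 2017-10-16 through 2017-10-25, 2017-10-29 through 2017-10-31, 2017-11-02 through 2017-11-03.
B, merged: 2017-10-20 through 2017-11-02.
2017-10-16 through 2017-10-25 meets the second set on 2017-10-20 through 2017-10-25.
2017-10-29 through 2017-10-31 meets the second set on 2017-10-29 through 2017-10-31.
2017-11-02 through 2017-11-03 meets the second set on 2017-11-02 through 2017-11-02.

2017-10-20 through 2017-10-25, 2017-10-29 through 2017-10-31, 2017-11-02 through 2017-11-02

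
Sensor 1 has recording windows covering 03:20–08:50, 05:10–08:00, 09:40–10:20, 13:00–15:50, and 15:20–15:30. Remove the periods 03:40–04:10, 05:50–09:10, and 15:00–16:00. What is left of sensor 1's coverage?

03:20-03:40, 04:10-05:50, 09:40-10:20, 13:00-15:00

First set merges to 03:20-08:50, 09:40-10:20, 13:00-15:50.
03:20-08:50 \ B = 03:20-03:40, 04:10-05:50.
09:40-10:20: nothing removed.
13:00-15:50 \ B = 13:00-15:00.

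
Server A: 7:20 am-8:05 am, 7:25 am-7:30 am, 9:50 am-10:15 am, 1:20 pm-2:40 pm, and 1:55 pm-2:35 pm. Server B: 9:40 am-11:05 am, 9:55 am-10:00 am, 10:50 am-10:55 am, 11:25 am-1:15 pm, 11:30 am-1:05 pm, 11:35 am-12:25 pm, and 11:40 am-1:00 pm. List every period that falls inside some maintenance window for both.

9:50 am–10:15 am

A, merged: 7:20 am–8:05 am, 9:50 am–10:15 am, 1:20 pm–2:40 pm.
B, merged: 9:40 am–11:05 am, 11:25 am–1:15 pm.
7:20 am–8:05 am falls entirely outside B.
9:50 am–10:15 am overlaps B on 9:50 am–10:15 am.
1:20 pm–2:40 pm falls entirely outside B.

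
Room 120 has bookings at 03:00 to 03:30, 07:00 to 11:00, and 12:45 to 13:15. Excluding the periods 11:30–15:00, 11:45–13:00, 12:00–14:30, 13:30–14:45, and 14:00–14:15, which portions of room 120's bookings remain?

Merge the second list: 11:30–15:00.
03:00–03:30 is untouched.
07:00–11:00 is untouched.
12:45–13:15 lies entirely inside B → drops out.

03:00–03:30, 07:00–11:00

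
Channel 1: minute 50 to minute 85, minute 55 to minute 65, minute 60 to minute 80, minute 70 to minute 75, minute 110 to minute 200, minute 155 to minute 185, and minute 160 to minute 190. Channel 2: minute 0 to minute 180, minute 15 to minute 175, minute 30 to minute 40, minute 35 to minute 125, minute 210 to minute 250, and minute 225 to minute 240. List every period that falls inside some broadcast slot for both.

minute 50 to minute 85, minute 110 to minute 180

A, merged: minute 50 to minute 85, minute 110 to minute 200.
B, merged: minute 0 to minute 180, minute 210 to minute 250.
minute 50 to minute 85 ∩ B → minute 50 to minute 85.
minute 110 to minute 200 ∩ B → minute 110 to minute 180.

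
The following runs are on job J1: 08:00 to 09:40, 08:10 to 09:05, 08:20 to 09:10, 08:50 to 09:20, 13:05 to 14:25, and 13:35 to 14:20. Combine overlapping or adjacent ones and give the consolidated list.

08:00–09:40, 13:05–14:25

08:10–09:05 overlaps/touches 08:00–09:40 → extend to 08:00–09:40.
08:20–09:10 overlaps/touches 08:00–09:40 → extend to 08:00–09:40.
08:50–09:20 overlaps/touches 08:00–09:40 → extend to 08:00–09:40.
13:05–14:25 is disjoint → start new block.
13:35–14:20 overlaps/touches 13:05–14:25 → extend to 13:05–14:25.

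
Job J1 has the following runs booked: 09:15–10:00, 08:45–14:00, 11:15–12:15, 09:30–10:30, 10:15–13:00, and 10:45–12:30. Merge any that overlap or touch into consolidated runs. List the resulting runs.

08:45-14:00

Sort by start: 08:45-14:00, 09:15-10:00, 09:30-10:30, 10:15-13:00, 10:45-12:30, 11:15-12:15.
09:15-10:00 overlaps/touches 08:45-14:00 → extend to 08:45-14:00.
09:30-10:30 overlaps/touches 08:45-14:00 → extend to 08:45-14:00.
10:15-13:00 overlaps/touches 08:45-14:00 → extend to 08:45-14:00.
10:45-12:30 overlaps/touches 08:45-14:00 → extend to 08:45-14:00.
11:15-12:15 overlaps/touches 08:45-14:00 → extend to 08:45-14:00.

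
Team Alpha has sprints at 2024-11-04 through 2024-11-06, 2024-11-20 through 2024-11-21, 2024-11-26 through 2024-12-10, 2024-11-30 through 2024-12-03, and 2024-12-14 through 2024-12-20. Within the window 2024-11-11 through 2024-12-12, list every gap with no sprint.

2024-11-11 through 2024-11-19, 2024-11-22 through 2024-11-25, 2024-12-11 through 2024-12-12

The merged coverage is 2024-11-04 through 2024-11-06, 2024-11-20 through 2024-11-21, 2024-11-26 through 2024-12-10, 2024-12-14 through 2024-12-20.
Complement within 2024-11-11 through 2024-12-12: 2024-11-11 through 2024-11-19, 2024-11-22 through 2024-11-25, 2024-12-11 through 2024-12-12.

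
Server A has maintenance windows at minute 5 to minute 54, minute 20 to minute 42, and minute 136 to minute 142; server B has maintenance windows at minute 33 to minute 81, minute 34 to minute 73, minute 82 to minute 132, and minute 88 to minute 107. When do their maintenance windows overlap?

Merge the first list: minute 5 to minute 54, minute 136 to minute 142.
Merge the second list: minute 33 to minute 81, minute 82 to minute 132.
minute 5 to minute 54 meets the second set on minute 33 to minute 54.
minute 136 to minute 142: no overlap with the second set.

minute 33 to minute 54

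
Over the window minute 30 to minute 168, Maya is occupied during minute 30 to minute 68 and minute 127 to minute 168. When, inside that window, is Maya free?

Covered (merged): minute 30 to minute 68, minute 127 to minute 168.
Complement within minute 30 to minute 168: minute 68 to minute 127.

minute 68 to minute 127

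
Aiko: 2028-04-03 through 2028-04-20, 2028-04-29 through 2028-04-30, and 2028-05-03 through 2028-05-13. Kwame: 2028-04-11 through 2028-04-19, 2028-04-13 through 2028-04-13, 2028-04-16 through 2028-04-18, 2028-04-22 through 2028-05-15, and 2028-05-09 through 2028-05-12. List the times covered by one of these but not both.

Second set merges to 2028-04-11 through 2028-04-19, 2028-04-22 through 2028-05-15.
Only in the first: 2028-04-03 through 2028-04-10, 2028-04-20 through 2028-04-20.
Only in the second: 2028-04-22 through 2028-04-28, 2028-05-01 through 2028-05-02, 2028-05-14 through 2028-05-15.
Together these are the periods covered by exactly one.

2028-04-03 through 2028-04-10, 2028-04-20 through 2028-04-20, 2028-04-22 through 2028-04-28, 2028-05-01 through 2028-05-02, 2028-05-14 through 2028-05-15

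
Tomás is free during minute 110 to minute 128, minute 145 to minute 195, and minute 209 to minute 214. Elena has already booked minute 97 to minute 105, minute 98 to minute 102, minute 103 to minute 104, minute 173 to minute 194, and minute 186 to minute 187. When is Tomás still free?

Second set merges to minute 97 to minute 105, minute 173 to minute 194.
minute 110 to minute 128 is untouched.
minute 145 to minute 195 with B removed leaves minute 145 to minute 173, minute 194 to minute 195.
minute 209 to minute 214 is untouched.

minute 110 to minute 128, minute 145 to minute 173, minute 194 to minute 195, minute 209 to minute 214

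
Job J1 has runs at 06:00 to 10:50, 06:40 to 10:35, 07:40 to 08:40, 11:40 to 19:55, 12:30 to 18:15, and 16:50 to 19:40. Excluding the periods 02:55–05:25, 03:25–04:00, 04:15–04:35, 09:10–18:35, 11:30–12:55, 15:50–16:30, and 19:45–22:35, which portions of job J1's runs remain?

Merge the first list: 06:00-10:50, 11:40-19:55.
Merge the second list: 02:55-05:25, 09:10-18:35, 19:45-22:35.
06:00-10:50 minus B → 06:00-09:10.
11:40-19:55 minus B → 18:35-19:45.

06:00-09:10, 18:35-19:45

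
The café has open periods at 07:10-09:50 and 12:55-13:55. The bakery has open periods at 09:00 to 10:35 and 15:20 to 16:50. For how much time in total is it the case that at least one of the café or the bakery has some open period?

5 h 55 min

A ∪ B = 07:10-10:35, 12:55-13:55, 15:20-16:50.
Total: 3 h 25 min + 1 h + 1 h 30 min = 5 h 55 min.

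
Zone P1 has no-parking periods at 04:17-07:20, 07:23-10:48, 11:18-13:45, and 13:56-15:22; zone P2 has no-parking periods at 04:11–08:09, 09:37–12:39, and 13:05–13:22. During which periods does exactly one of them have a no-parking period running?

04:11–04:17, 07:20–07:23, 08:09–09:37, 10:48–11:18, 12:39–13:05, 13:22–13:45, 13:56–15:22

A but not B: 08:09–09:37, 12:39–13:05, 13:22–13:45, 13:56–15:22.
B but not A: 04:11–04:17, 07:20–07:23, 10:48–11:18.
Combining gives A △ B.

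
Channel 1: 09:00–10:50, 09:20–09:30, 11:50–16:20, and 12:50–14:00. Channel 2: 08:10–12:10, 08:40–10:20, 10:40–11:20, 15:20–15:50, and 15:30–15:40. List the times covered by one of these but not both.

A, merged: 09:00-10:50, 11:50-16:20.
B, merged: 08:10-12:10, 15:20-15:50.
A \ B = 12:10-15:20, 15:50-16:20.
B \ A = 08:10-09:00, 10:50-11:50.
Union of the two gives the symmetric difference.

08:10-09:00, 10:50-11:50, 12:10-15:20, 15:50-16:20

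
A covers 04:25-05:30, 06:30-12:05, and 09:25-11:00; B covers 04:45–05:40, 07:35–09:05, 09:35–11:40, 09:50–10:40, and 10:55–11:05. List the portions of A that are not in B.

04:25–04:45, 06:30–07:35, 09:05–09:35, 11:40–12:05

Merge the first list: 04:25–05:30, 06:30–12:05.
Merge the second list: 04:45–05:40, 07:35–09:05, 09:35–11:40.
04:25–05:30 minus B → 04:25–04:45.
06:30–12:05 minus B → 06:30–07:35, 09:05–09:35, 11:40–12:05.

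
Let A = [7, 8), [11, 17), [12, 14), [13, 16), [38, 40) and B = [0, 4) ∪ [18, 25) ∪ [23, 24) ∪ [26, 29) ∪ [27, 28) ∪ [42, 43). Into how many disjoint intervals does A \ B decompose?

First set merges to [7, 8), [11, 17), [38, 40).
Second set merges to [0, 4), [18, 25), [26, 29), [42, 43).
A \ B = [7, 8), [11, 17), [38, 40).
That is 3 disjoint pieces.

3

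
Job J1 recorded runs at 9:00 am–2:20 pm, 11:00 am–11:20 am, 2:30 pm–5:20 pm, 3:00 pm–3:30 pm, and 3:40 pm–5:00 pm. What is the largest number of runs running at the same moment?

2

At 11:00 am, 2 of the intervals are simultaneously active.
No point has more.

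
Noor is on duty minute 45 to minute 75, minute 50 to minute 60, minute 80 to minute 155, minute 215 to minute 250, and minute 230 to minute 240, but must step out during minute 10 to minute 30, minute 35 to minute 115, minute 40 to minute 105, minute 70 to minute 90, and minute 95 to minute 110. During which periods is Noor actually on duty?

First set merges to minute 45 to minute 75, minute 80 to minute 155, minute 215 to minute 250.
Second set merges to minute 10 to minute 30, minute 35 to minute 115.
minute 45 to minute 75: fully covered by B → removed.
minute 80 to minute 155 minus B → minute 115 to minute 155.
minute 215 to minute 250: no B overlap → unchanged.

minute 115 to minute 155, minute 215 to minute 250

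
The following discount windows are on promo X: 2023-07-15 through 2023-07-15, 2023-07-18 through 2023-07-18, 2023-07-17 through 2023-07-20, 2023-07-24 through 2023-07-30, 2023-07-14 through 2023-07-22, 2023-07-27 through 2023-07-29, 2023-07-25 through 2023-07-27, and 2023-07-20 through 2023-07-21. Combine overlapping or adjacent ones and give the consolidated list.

2023-07-14 through 2023-07-22, 2023-07-24 through 2023-07-30

Sort by start: 2023-07-14 through 2023-07-22, 2023-07-15 through 2023-07-15, 2023-07-17 through 2023-07-20, 2023-07-18 through 2023-07-18, 2023-07-20 through 2023-07-21, 2023-07-24 through 2023-07-30, 2023-07-25 through 2023-07-27, 2023-07-27 through 2023-07-29.
2023-07-15 through 2023-07-15 overlaps/touches 2023-07-14 through 2023-07-22 → extend to 2023-07-14 through 2023-07-22.
2023-07-17 through 2023-07-20 overlaps/touches 2023-07-14 through 2023-07-22 → extend to 2023-07-14 through 2023-07-22.
2023-07-18 through 2023-07-18 overlaps/touches 2023-07-14 through 2023-07-22 → extend to 2023-07-14 through 2023-07-22.
2023-07-20 through 2023-07-21 overlaps/touches 2023-07-14 through 2023-07-22 → extend to 2023-07-14 through 2023-07-22.
2023-07-24 through 2023-07-30 is disjoint → start new block.
2023-07-25 through 2023-07-27 overlaps/touches 2023-07-24 through 2023-07-30 → extend to 2023-07-24 through 2023-07-30.
2023-07-27 through 2023-07-29 overlaps/touches 2023-07-24 through 2023-07-30 → extend to 2023-07-24 through 2023-07-30.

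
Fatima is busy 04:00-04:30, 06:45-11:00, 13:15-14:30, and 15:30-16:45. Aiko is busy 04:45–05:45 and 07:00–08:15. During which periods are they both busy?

04:00–04:30 falls entirely outside B.
06:45–11:00 overlaps B on 07:00–08:15.
13:15–14:30 falls entirely outside B.
15:30–16:45 falls entirely outside B.

07:00–08:15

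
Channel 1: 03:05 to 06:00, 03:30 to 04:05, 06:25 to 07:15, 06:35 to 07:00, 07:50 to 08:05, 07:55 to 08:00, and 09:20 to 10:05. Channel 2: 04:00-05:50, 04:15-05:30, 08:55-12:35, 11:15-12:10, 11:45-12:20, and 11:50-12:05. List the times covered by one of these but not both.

03:05–04:00, 05:50–06:00, 06:25–07:15, 07:50–08:05, 08:55–09:20, 10:05–12:35

First set merges to 03:05–06:00, 06:25–07:15, 07:50–08:05, 09:20–10:05.
Second set merges to 04:00–05:50, 08:55–12:35.
Only in the first: 03:05–04:00, 05:50–06:00, 06:25–07:15, 07:50–08:05.
Only in the second: 08:55–09:20, 10:05–12:35.
Together these are the periods covered by exactly one.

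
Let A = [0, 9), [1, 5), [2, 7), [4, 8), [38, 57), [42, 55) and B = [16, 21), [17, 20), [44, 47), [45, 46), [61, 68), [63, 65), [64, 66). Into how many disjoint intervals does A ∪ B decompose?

Merge the first list: [0, 9), [38, 57).
Merge the second list: [16, 21), [44, 47), [61, 68).
A ∪ B = [0, 9), [16, 21), [38, 57), [61, 68).
That is 4 disjoint pieces.

4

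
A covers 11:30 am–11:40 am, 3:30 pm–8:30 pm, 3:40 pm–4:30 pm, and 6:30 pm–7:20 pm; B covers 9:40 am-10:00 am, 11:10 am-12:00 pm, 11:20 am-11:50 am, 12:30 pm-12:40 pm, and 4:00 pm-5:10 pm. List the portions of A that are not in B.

A, merged: 11:30 am–11:40 am, 3:30 pm–8:30 pm.
B, merged: 9:40 am–10:00 am, 11:10 am–12:00 pm, 12:30 pm–12:40 pm, 4:00 pm–5:10 pm.
11:30 am–11:40 am: entirely removed.
3:30 pm–8:30 pm \ B = 3:30 pm–4:00 pm, 5:10 pm–8:30 pm.

3:30 pm–4:00 pm, 5:10 pm–8:30 pm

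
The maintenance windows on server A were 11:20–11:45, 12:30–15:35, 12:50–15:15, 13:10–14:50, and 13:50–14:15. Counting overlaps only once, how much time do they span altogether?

3 h 30 min

Merged: 11:20–11:45, 12:30–15:35.
Lengths: 25 min + 3 h 5 min = 3 h 30 min.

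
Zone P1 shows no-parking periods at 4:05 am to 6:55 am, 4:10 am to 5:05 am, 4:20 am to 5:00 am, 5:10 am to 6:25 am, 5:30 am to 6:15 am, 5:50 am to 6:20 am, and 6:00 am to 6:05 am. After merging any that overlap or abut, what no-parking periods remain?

4:05 am-6:55 am

4:10 am-5:05 am overlaps/touches 4:05 am-6:55 am → extend to 4:05 am-6:55 am.
4:20 am-5:00 am overlaps/touches 4:05 am-6:55 am → extend to 4:05 am-6:55 am.
5:10 am-6:25 am overlaps/touches 4:05 am-6:55 am → extend to 4:05 am-6:55 am.
5:30 am-6:15 am overlaps/touches 4:05 am-6:55 am → extend to 4:05 am-6:55 am.
5:50 am-6:20 am overlaps/touches 4:05 am-6:55 am → extend to 4:05 am-6:55 am.
6:00 am-6:05 am overlaps/touches 4:05 am-6:55 am → extend to 4:05 am-6:55 am.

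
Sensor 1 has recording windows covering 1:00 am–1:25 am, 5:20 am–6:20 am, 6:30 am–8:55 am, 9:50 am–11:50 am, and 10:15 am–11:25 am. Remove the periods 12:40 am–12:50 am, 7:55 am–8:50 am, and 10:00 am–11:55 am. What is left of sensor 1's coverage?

A, merged: 1:00 am–1:25 am, 5:20 am–6:20 am, 6:30 am–8:55 am, 9:50 am–11:50 am.
1:00 am–1:25 am is untouched.
5:20 am–6:20 am is untouched.
6:30 am–8:55 am with B removed leaves 6:30 am–7:55 am, 8:50 am–8:55 am.
9:50 am–11:50 am with B removed leaves 9:50 am–10:00 am.

1:00 am–1:25 am, 5:20 am–6:20 am, 6:30 am–7:55 am, 8:50 am–8:55 am, 9:50 am–10:00 am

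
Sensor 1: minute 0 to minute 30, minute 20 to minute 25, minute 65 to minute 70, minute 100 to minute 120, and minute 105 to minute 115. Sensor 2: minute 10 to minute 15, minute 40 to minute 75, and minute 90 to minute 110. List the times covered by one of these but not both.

minute 0 to minute 10, minute 15 to minute 30, minute 40 to minute 65, minute 70 to minute 75, minute 90 to minute 100, minute 110 to minute 120

Merge the first list: minute 0 to minute 30, minute 65 to minute 70, minute 100 to minute 120.
Only in the first: minute 0 to minute 10, minute 15 to minute 30, minute 110 to minute 120.
Only in the second: minute 40 to minute 65, minute 70 to minute 75, minute 90 to minute 100.
Together these are the periods covered by exactly one.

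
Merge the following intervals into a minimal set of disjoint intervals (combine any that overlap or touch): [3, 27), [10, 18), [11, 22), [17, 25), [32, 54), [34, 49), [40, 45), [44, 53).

[3, 27) ∪ [32, 54)

[10, 18) overlaps/touches [3, 27) → extend to [3, 27).
[11, 22) overlaps/touches [3, 27) → extend to [3, 27).
[17, 25) overlaps/touches [3, 27) → extend to [3, 27).
[32, 54) is disjoint → start new block.
[34, 49) overlaps/touches [32, 54) → extend to [32, 54).
[40, 45) overlaps/touches [32, 54) → extend to [32, 54).
[44, 53) overlaps/touches [32, 54) → extend to [32, 54).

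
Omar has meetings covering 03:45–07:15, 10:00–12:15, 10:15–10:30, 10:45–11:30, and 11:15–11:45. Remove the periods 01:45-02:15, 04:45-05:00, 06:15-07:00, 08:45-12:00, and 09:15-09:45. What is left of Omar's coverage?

03:45-04:45, 05:00-06:15, 07:00-07:15, 12:00-12:15

Merge the first list: 03:45-07:15, 10:00-12:15.
Merge the second list: 01:45-02:15, 04:45-05:00, 06:15-07:00, 08:45-12:00.
03:45-07:15 \ B = 03:45-04:45, 05:00-06:15, 07:00-07:15.
10:00-12:15 \ B = 12:00-12:15.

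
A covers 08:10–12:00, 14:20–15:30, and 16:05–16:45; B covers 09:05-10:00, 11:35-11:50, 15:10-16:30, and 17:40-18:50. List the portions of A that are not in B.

08:10–12:00 with B removed leaves 08:10–09:05, 10:00–11:35, 11:50–12:00.
14:20–15:30 with B removed leaves 14:20–15:10.
16:05–16:45 with B removed leaves 16:30–16:45.

08:10–09:05, 10:00–11:35, 11:50–12:00, 14:20–15:10, 16:30–16:45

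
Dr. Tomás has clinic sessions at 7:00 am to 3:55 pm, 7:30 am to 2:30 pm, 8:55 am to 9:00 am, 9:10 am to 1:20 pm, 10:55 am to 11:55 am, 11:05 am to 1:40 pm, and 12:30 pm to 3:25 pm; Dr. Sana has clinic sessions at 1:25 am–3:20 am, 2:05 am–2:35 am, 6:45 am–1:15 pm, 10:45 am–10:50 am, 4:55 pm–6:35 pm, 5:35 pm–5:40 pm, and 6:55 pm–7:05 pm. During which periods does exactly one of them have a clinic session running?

1:25 am–3:20 am, 6:45 am–7:00 am, 1:15 pm–3:55 pm, 4:55 pm–6:35 pm, 6:55 pm–7:05 pm

A, merged: 7:00 am–3:55 pm.
B, merged: 1:25 am–3:20 am, 6:45 am–1:15 pm, 4:55 pm–6:35 pm, 6:55 pm–7:05 pm.
Only in the first: 1:15 pm–3:55 pm.
Only in the second: 1:25 am–3:20 am, 6:45 am–7:00 am, 4:55 pm–6:35 pm, 6:55 pm–7:05 pm.
Together these are the periods covered by exactly one.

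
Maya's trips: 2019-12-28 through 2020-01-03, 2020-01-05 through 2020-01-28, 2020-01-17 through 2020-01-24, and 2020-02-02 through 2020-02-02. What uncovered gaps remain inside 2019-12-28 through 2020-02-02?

After merging, the occupied span is 2019-12-28 through 2020-01-03, 2020-01-05 through 2020-01-28, 2020-02-02 through 2020-02-02.
Complement within 2019-12-28 through 2020-02-02: 2020-01-04 through 2020-01-04, 2020-01-29 through 2020-02-01.

2020-01-04 through 2020-01-04, 2020-01-29 through 2020-02-01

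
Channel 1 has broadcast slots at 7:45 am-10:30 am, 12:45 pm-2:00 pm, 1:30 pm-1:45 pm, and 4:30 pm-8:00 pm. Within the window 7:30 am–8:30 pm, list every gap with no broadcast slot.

7:30 am-7:45 am, 10:30 am-12:45 pm, 2:00 pm-4:30 pm, 8:00 pm-8:30 pm

After merging, the occupied span is 7:45 am-10:30 am, 12:45 pm-2:00 pm, 4:30 pm-8:00 pm.
Complement within 7:30 am-8:30 pm: 7:30 am-7:45 am, 10:30 am-12:45 pm, 2:00 pm-4:30 pm, 8:00 pm-8:30 pm.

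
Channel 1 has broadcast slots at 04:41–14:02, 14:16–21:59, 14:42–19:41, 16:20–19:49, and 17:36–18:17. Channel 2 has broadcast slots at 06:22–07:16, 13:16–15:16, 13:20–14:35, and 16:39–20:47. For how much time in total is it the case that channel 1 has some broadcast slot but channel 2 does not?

10 h 16 min

First set merges to 04:41–14:02, 14:16–21:59.
Second set merges to 06:22–07:16, 13:16–15:16, 16:39–20:47.
A \ B = 04:41–06:22, 07:16–13:16, 15:16–16:39, 20:47–21:59.
Total: 1 h 41 min + 6 h + 1 h 23 min + 1 h 12 min = 10 h 16 min.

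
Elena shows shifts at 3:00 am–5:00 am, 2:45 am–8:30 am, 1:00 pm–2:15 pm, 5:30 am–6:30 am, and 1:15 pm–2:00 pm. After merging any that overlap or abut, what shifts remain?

Sort by start: 2:45 am–8:30 am, 3:00 am–5:00 am, 5:30 am–6:30 am, 1:00 pm–2:15 pm, 1:15 pm–2:00 pm.
3:00 am–5:00 am overlaps/touches 2:45 am–8:30 am → extend to 2:45 am–8:30 am.
5:30 am–6:30 am overlaps/touches 2:45 am–8:30 am → extend to 2:45 am–8:30 am.
1:00 pm–2:15 pm is disjoint → start new block.
1:15 pm–2:00 pm overlaps/touches 1:00 pm–2:15 pm → extend to 1:00 pm–2:15 pm.

2:45 am–8:30 am, 1:00 pm–2:15 pm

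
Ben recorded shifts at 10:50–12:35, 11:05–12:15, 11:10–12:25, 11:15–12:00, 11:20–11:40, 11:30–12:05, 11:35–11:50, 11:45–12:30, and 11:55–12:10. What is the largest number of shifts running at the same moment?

7

At 11:35, 7 of the intervals are simultaneously active.
No point has more.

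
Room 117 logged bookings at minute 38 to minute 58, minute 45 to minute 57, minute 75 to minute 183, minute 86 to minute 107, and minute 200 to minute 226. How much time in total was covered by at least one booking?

154 minutes

Merged: minute 38 to minute 58, minute 75 to minute 183, minute 200 to minute 226.
Lengths: 20 minutes + 108 minutes + 26 minutes = 154 minutes.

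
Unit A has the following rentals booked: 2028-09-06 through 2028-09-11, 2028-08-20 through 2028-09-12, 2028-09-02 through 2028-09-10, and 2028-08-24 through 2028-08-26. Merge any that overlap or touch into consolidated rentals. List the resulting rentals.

Sort by start: 2028-08-20 through 2028-09-12, 2028-08-24 through 2028-08-26, 2028-09-02 through 2028-09-10, 2028-09-06 through 2028-09-11.
2028-08-24 through 2028-08-26 overlaps/touches 2028-08-20 through 2028-09-12 → extend to 2028-08-20 through 2028-09-12.
2028-09-02 through 2028-09-10 overlaps/touches 2028-08-20 through 2028-09-12 → extend to 2028-08-20 through 2028-09-12.
2028-09-06 through 2028-09-11 overlaps/touches 2028-08-20 through 2028-09-12 → extend to 2028-08-20 through 2028-09-12.

2028-08-20 through 2028-09-12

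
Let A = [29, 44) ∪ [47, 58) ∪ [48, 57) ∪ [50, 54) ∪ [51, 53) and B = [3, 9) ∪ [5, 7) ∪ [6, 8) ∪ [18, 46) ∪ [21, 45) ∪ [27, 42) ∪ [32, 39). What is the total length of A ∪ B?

45

Merge the first list: [29, 44), [47, 58).
Merge the second list: [3, 9), [18, 46).
A ∪ B = [3, 9), [18, 46), [47, 58).
Total: 6 + 28 + 11 = 45.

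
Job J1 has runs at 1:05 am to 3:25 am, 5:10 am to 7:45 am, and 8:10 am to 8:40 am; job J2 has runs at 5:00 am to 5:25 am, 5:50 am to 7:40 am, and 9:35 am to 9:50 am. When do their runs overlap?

1:05 am–3:25 am: no overlap with the second set.
5:10 am–7:45 am meets the second set on 5:10 am–5:25 am, 5:50 am–7:40 am.
8:10 am–8:40 am: no overlap with the second set.

5:10 am–5:25 am, 5:50 am–7:40 am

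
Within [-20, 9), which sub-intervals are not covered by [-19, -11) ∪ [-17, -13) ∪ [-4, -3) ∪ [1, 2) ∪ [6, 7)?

[-20, -19) ∪ [-11, -4) ∪ [-3, 1) ∪ [2, 6) ∪ [7, 9)

The merged coverage is [-19, -11), [-4, -3), [1, 2), [6, 7).
Gaps within [-20, 9): [-20, -19), [-11, -4), [-3, 1), [2, 6), [7, 9).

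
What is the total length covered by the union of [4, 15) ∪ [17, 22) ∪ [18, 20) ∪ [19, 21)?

Merged: [4, 15), [17, 22).
Lengths: 11 + 5 = 16.

16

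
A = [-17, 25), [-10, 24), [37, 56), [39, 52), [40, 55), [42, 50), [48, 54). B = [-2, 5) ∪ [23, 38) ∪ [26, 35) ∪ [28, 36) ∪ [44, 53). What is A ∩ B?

Merge the first list: [-17, 25), [37, 56).
Merge the second list: [-2, 5), [23, 38), [44, 53).
[-17, 25) overlaps B on [-2, 5), [23, 25).
[37, 56) overlaps B on [37, 38), [44, 53).

[-2, 5) ∪ [23, 25) ∪ [37, 38) ∪ [44, 53)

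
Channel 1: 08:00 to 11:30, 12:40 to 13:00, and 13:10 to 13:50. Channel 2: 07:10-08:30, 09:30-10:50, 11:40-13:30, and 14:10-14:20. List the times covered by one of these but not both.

07:10-08:00, 08:30-09:30, 10:50-11:30, 11:40-12:40, 13:00-13:10, 13:30-13:50, 14:10-14:20

Only in the first: 08:30-09:30, 10:50-11:30, 13:30-13:50.
Only in the second: 07:10-08:00, 11:40-12:40, 13:00-13:10, 14:10-14:20.
Together these are the periods covered by exactly one.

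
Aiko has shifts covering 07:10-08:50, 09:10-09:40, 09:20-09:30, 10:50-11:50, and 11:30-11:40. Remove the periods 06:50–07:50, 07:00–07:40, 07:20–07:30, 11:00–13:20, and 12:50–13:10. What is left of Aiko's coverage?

A, merged: 07:10-08:50, 09:10-09:40, 10:50-11:50.
B, merged: 06:50-07:50, 11:00-13:20.
07:10-08:50 \ B = 07:50-08:50.
09:10-09:40: nothing removed.
10:50-11:50 \ B = 10:50-11:00.

07:50-08:50, 09:10-09:40, 10:50-11:00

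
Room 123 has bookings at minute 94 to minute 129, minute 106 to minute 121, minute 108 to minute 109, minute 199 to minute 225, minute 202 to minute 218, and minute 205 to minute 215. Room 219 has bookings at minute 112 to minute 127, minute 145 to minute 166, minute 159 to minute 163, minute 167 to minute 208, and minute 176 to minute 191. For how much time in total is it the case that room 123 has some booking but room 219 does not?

37 minutes

First set merges to minute 94 to minute 129, minute 199 to minute 225.
Second set merges to minute 112 to minute 127, minute 145 to minute 166, minute 167 to minute 208.
A \ B = minute 94 to minute 112, minute 127 to minute 129, minute 208 to minute 225.
Total: 18 minutes + 2 minutes + 17 minutes = 37 minutes.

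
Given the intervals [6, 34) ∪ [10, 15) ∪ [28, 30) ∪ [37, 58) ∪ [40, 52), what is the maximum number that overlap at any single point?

2

At 10, 2 of the intervals are simultaneously active.
No point has more.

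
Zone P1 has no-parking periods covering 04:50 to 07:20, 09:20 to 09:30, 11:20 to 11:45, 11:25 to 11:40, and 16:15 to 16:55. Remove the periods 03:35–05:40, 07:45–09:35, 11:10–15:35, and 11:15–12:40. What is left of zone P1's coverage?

First set merges to 04:50–07:20, 09:20–09:30, 11:20–11:45, 16:15–16:55.
Second set merges to 03:35–05:40, 07:45–09:35, 11:10–15:35.
04:50–07:20 with B removed leaves 05:40–07:20.
09:20–09:30 lies entirely inside B → drops out.
11:20–11:45 lies entirely inside B → drops out.
16:15–16:55 is untouched.

05:40–07:20, 16:15–16:55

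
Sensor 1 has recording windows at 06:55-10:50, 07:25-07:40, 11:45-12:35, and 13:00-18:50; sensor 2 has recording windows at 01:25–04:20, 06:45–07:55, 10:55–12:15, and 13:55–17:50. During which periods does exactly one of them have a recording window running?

01:25–04:20, 06:45–06:55, 07:55–10:50, 10:55–11:45, 12:15–12:35, 13:00–13:55, 17:50–18:50

First set merges to 06:55–10:50, 11:45–12:35, 13:00–18:50.
Only in the first: 07:55–10:50, 12:15–12:35, 13:00–13:55, 17:50–18:50.
Only in the second: 01:25–04:20, 06:45–06:55, 10:55–11:45.
Together these are the periods covered by exactly one.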